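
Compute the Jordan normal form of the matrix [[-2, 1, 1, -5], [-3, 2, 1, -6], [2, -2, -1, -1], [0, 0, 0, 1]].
The characteristic polynomial is det(xI - A) = (x - 1)^2(x + 1)^2, so the eigenvalues are -1 (algebraic multiplicity 2), 1 (algebraic multiplicity 2).

For λ = -1: rank(A + I) = 3, rank((A + I)^2) = 2. The eigenspace has dimension 4 - 3 = 1, so there is 1 Jordan block; the rank sequence gives block sizes [2].

For λ = 1: rank(A - I) = 3, rank((A - I)^2) = 2. The eigenspace has dimension 4 - 3 = 1, so there is 1 Jordan block; the rank sequence gives block sizes [2].

Assembling the blocks gives the Jordan form J above.

J = [[-1, 1, 0, 0], [0, -1, 0, 0], [0, 0, 1, 1], [0, 0, 0, 1]]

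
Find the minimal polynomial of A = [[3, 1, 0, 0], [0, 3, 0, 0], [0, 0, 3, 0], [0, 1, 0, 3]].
The characteristic polynomial factors as (x - 3)^4. The minimal polynomial is ∏(x - λ)^{k_λ} where k_λ is the size of the largest Jordan block at λ.

For λ = 3: rank(A - 3I) = 1, and the largest Jordan block has size 2 (the smallest k with rank((A - 3I)^k) = rank((A - 3I)^(k+1))).

So m_A(x) = (x - 3)^2.

m_A(x) = (x - 3)^2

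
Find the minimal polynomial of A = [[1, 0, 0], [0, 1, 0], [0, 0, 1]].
m_A(x) = x - 1

The characteristic polynomial factors as (x - 1)^3. The minimal polynomial is ∏(x - λ)^{k_λ} where k_λ is the size of the largest Jordan block at λ.

For λ = 1: rank(A - I) = 0, and the largest Jordan block has size 1 (the smallest k with rank((A - I)^k) = rank((A - I)^(k+1))).

So m_A(x) = x - 1.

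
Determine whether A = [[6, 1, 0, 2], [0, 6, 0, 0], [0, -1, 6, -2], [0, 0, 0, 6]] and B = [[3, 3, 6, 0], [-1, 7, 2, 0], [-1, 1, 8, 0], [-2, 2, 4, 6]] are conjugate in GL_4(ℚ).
Two matrices over a field are similar if and only if they have the same invariant factors.

Both A and B have characteristic polynomial (x - 6)^4 and minimal polynomial (x - 6)^2. Computing further, both have invariant factors x - 6, x - 6, (x - 6)^2. Hence A and B are similar.

Yes.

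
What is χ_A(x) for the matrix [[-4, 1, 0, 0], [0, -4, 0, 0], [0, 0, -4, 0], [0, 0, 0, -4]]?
χ_A(x) = (x + 4)^4

xI - A = [[x + 4, -1, 0, 0], [0, x + 4, 0, 0], [0, 0, x + 4, 0], [0, 0, 0, x + 4]].

Expanding det(xI - A) along the first row:
det(xI - A) = + (x + 4)·det([[x + 4, 0, 0], [0, x + 4, 0], [0, 0, x + 4]]) - (-1)·det([[0, 0, 0], [0, x + 4, 0], [0, 0, x + 4]]) + (0)·det([[0, x + 4, 0], [0, 0, 0], [0, 0, x + 4]]) - (0)·det([[0, x + 4, 0], [0, 0, x + 4], [0, 0, 0]]).

Evaluating gives χ_A(x) = x^4 + 16x^3 + 96x^2 + 256x + 256 = (x + 4)^4.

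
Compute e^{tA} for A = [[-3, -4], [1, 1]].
A has Jordan form J = [[-1, 1], [0, -1]] with A = PJP^{-1}, so e^{tA} = P e^{tJ} P^{-1}.

For a Jordan block J_k(λ), e^{tJ_k(λ)} = e^{λt} · (I + tN + t^2 N^2/2! + ... + t^{k-1} N^{k-1}/(k-1)!) where N is the nilpotent superdiagonal part.

Assembling the blocks and conjugating back gives the entries of e^{tA} as shown above.

e^{tA} = [[(1 - 2*t)*e^{-t}, -4*t*e^{-t}], [t*e^{-t}, (2*t + 1)*e^{-t}]]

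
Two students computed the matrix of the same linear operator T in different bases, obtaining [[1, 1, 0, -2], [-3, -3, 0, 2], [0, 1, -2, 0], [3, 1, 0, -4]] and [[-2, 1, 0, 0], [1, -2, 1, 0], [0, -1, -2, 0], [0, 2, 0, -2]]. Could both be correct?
Two matrices over a field are similar if and only if they have the same invariant factors.

Both A and B have characteristic polynomial (x + 2)^4 and minimal polynomial (x + 2)^3. Computing further, both have invariant factors x + 2, (x + 2)^3. Hence A and B are similar.

Yes.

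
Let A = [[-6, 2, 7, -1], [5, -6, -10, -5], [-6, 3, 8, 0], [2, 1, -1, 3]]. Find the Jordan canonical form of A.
J = [[-1, 1, 0, 0], [0, -1, 0, 0], [0, 0, -1, 0], [0, 0, 0, 2]]

The characteristic polynomial is det(xI - A) = (x - 2)(x + 1)^3, so the eigenvalues are -1 (algebraic multiplicity 3), 2 (algebraic multiplicity 1).

For λ = -1: rank(A + I) = 2, rank((A + I)^2) = 1. The eigenspace has dimension 4 - 2 = 2, so there are 2 Jordan blocks; the rank sequence gives block sizes [2, 1].

For λ = 2: algebraic multiplicity 1 gives one 1×1 block.

Assembling the blocks gives the Jordan form J above.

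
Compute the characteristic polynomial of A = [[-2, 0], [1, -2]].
χ_A(x) = (x + 2)^2

xI - A = [[x + 2, 0], [-1, x + 2]].

Expanding det(xI - A) along the first row:
det(xI - A) = + (x + 2)·det([[x + 2]]) - (0)·det([[-1]]).

Evaluating gives χ_A(x) = x^2 + 4x + 4 = (x + 2)^2.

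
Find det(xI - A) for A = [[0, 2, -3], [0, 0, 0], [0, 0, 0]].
χ_A(x) = x^3

xI - A = [[x, -2, 3], [0, x, 0], [0, 0, x]].

Expanding det(xI - A) along the first row:
det(xI - A) = + (x)·det([[x, 0], [0, x]]) - (-2)·det([[0, 0], [0, x]]) + (3)·det([[0, x], [0, 0]]).

Evaluating gives χ_A(x) = x^3.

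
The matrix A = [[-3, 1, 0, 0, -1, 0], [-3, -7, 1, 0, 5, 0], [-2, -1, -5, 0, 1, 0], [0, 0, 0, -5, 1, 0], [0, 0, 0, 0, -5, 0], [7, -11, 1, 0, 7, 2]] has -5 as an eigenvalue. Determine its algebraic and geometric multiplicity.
algebraic multiplicity 5, geometric multiplicity 2

The characteristic polynomial is (x - 2)(x + 5)^5, so the factor x + 5 appears with exponent 5: the algebraic multiplicity is 5.

rank(A + 5I) = 4, so the eigenspace has dimension 6 - 4 = 2: the geometric multiplicity is 2.

Since 2 < 5, A is not diagonalizable.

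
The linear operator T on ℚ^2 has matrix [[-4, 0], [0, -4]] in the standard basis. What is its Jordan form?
The characteristic polynomial is det(xI - A) = (x + 4)^2, so the eigenvalues are -4 (algebraic multiplicity 2).

For λ = -4: rank(A + 4I) = 0. The eigenspace has dimension 2 - 0 = 2, so there are 2 Jordan blocks; the rank sequence gives block sizes [1, 1].

Assembling the blocks gives the Jordan form J above.

J = [[-4, 0], [0, -4]]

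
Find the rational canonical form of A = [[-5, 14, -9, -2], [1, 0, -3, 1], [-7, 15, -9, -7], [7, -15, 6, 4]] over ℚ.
R = [[-3, 0, 0, 0], [0, 0, 0, 15], [0, 1, 0, -7], [0, 0, 1, -7]]

The invariant factors of A (the non-unit diagonal entries of the Smith normal form of xI - A over ℚ[x]) are x + 3, (x - 1)(x + 3)(x + 5), each dividing the next. The characteristic polynomial is their product, (x - 1)(x + 3)^2(x + 5).

The rational canonical form is the block-diagonal matrix of companion matrices C(f_i):
R = [[-3, 0, 0, 0], [0, 0, 0, 15], [0, 1, 0, -7], [0, 0, 1, -7]].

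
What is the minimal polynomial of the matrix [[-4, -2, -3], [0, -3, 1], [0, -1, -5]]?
The characteristic polynomial factors as (x + 4)^3. The minimal polynomial is ∏(x - λ)^{k_λ} where k_λ is the size of the largest Jordan block at λ.

For λ = -4: rank(A + 4I) = 2, and the largest Jordan block has size 3 (the smallest k with rank((A + 4I)^k) = rank((A + 4I)^(k+1))).

So m_A(x) = (x + 4)^3.

m_A(x) = (x + 4)^3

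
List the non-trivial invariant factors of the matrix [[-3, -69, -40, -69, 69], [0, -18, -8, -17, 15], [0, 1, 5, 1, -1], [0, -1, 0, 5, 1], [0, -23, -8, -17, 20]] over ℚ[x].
The Jordan structure of A has elementary divisors (x + 3), (x + 3), (x - 5)^3. Arranging the block sizes at each eigenvalue in decreasing order and taking row products gives the invariant factors.

Invariant factors (smallest first, each dividing the next): x + 3, (x - 5)^3(x + 3).

Check: the last factor (x - 5)^3(x + 3) is the minimal polynomial, and the product (x - 5)^3(x + 3)^2 is the characteristic polynomial.

x + 3, (x - 5)^3(x + 3)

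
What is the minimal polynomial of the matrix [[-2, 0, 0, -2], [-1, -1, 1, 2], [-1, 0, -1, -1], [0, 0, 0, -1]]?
The characteristic polynomial factors as (x + 1)^3(x + 2). The minimal polynomial is ∏(x - λ)^{k_λ} where k_λ is the size of the largest Jordan block at λ.

For λ = -2: rank(A + 2I) = 3, and the largest Jordan block has size 1 (the smallest k with rank((A + 2I)^k) = rank((A + 2I)^(k+1))).
For λ = -1: rank(A + I) = 3, and the largest Jordan block has size 3 (the smallest k with rank((A + I)^k) = rank((A + I)^(k+1))).

So m_A(x) = (x + 1)^3(x + 2).

m_A(x) = (x + 1)^3(x + 2)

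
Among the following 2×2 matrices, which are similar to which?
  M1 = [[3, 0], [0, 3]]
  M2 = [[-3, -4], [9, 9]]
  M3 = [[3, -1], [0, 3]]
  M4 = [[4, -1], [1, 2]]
Characteristic polynomials: χ_{M1} = (x - 3)^2, χ_{M2} = (x - 3)^2, χ_{M3} = (x - 3)^2, χ_{M4} = (x - 3)^2.

{M1}: invariant factors x - 3, x - 3.

{M2, M3, M4}: invariant factors (x - 3)^2.

Matrices are similar if and only if their invariant-factor lists agree; the partition into similarity classes is {M1}, {M2, M3, M4}.

2 classes: {M1}, {M2, M3, M4}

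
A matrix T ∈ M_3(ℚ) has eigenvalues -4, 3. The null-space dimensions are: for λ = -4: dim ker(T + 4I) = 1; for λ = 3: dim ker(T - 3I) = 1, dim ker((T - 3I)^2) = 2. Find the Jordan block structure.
λ = -4: successive nullity increments [1] count blocks of size ≥ k; block sizes are [1].
λ = 3: successive nullity increments [1, 1] count blocks of size ≥ k; block sizes are [2].

Jordan blocks: (-4, 1), (3, 2)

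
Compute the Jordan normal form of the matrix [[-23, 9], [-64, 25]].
The characteristic polynomial is det(xI - A) = (x - 1)^2, so the eigenvalues are 1 (algebraic multiplicity 2).

For λ = 1: rank(A - I) = 1, rank((A - I)^2) = 0. The eigenspace has dimension 2 - 1 = 1, so there is 1 Jordan block; the rank sequence gives block sizes [2].

Assembling the blocks gives the Jordan form J above.

J = [[1, 1], [0, 1]]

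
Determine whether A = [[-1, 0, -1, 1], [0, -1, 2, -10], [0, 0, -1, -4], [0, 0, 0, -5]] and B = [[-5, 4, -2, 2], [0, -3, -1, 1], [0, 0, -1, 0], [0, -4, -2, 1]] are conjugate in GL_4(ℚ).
Two matrices over a field are similar if and only if they have the same invariant factors.

Both A and B have characteristic polynomial (x + 1)^3(x + 5) and minimal polynomial (x + 1)^2(x + 5). Computing further, both have invariant factors x + 1, (x + 1)^2(x + 5). Hence A and B are similar.

Yes.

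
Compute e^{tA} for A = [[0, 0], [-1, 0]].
e^{tA} = [[1, 0], [-t, 1]]

A has Jordan form J = [[0, 1], [0, 0]] with A = PJP^{-1}, so e^{tA} = P e^{tJ} P^{-1}.

For a Jordan block J_k(λ), e^{tJ_k(λ)} = e^{λt} · (I + tN + t^2 N^2/2! + ... + t^{k-1} N^{k-1}/(k-1)!) where N is the nilpotent superdiagonal part.

Assembling the blocks and conjugating back gives the entries of e^{tA} as shown above.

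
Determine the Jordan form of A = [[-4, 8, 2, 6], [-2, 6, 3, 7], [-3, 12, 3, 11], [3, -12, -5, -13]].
The characteristic polynomial is det(xI - A) = (x + 2)^4, so the eigenvalues are -2 (algebraic multiplicity 4).

For λ = -2: rank(A + 2I) = 2, rank((A + 2I)^2) = 0. The eigenspace has dimension 4 - 2 = 2, so there are 2 Jordan blocks; the rank sequence gives block sizes [2, 2].

Assembling the blocks gives the Jordan form J above.

J = [[-2, 1, 0, 0], [0, -2, 0, 0], [0, 0, -2, 1], [0, 0, 0, -2]]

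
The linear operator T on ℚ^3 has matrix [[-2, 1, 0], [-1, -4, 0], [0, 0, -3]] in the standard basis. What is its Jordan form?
The characteristic polynomial is det(xI - A) = (x + 3)^3, so the eigenvalues are -3 (algebraic multiplicity 3).

For λ = -3: rank(A + 3I) = 1, rank((A + 3I)^2) = 0. The eigenspace has dimension 3 - 1 = 2, so there are 2 Jordan blocks; the rank sequence gives block sizes [2, 1].

Assembling the blocks gives the Jordan form J above.

J = [[-3, 1, 0], [0, -3, 0], [0, 0, -3]]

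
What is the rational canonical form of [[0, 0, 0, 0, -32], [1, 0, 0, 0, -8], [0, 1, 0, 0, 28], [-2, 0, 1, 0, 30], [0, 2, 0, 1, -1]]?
The invariant factors of A (the non-unit diagonal entries of the Smith normal form of xI - A over ℚ[x]) are (x - 4)(x - 1)(x + 2)^3, each dividing the next. The characteristic polynomial is their product, (x - 4)(x - 1)(x + 2)^3.

The rational canonical form is the block-diagonal matrix of companion matrices C(f_i):
R = [[0, 0, 0, 0, -32], [1, 0, 0, 0, -8], [0, 1, 0, 0, 28], [0, 0, 1, 0, 14], [0, 0, 0, 1, -1]].

R = [[0, 0, 0, 0, -32], [1, 0, 0, 0, -8], [0, 1, 0, 0, 28], [0, 0, 1, 0, 14], [0, 0, 0, 1, -1]]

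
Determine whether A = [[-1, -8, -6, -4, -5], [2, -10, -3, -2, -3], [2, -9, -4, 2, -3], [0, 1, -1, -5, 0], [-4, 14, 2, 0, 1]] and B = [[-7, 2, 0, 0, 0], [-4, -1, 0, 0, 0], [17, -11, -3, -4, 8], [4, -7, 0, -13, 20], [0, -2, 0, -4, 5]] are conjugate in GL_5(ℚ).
Two matrices over a field are similar if and only if they have the same invariant factors.

Both A and B have characteristic polynomial (x + 3)^3(x + 5)^2 and minimal polynomial (x + 3)^2(x + 5)^2. Computing further, both have invariant factors x + 3, (x + 3)^2(x + 5)^2. Hence A and B are similar.

Yes.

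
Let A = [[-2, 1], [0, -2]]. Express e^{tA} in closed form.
e^{tA} = [[e^{-2*t}, t*e^{-2*t}], [0, e^{-2*t}]]

A has Jordan form J = [[-2, 1], [0, -2]] with A = PJP^{-1}, so e^{tA} = P e^{tJ} P^{-1}.

For a Jordan block J_k(λ), e^{tJ_k(λ)} = e^{λt} · (I + tN + t^2 N^2/2! + ... + t^{k-1} N^{k-1}/(k-1)!) where N is the nilpotent superdiagonal part.

Assembling the blocks and conjugating back gives the entries of e^{tA} as shown above.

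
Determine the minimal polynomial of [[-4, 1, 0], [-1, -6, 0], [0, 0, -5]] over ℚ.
The characteristic polynomial factors as (x + 5)^3. The minimal polynomial is ∏(x - λ)^{k_λ} where k_λ is the size of the largest Jordan block at λ.

For λ = -5: rank(A + 5I) = 1, and the largest Jordan block has size 2 (the smallest k with rank((A + 5I)^k) = rank((A + 5I)^(k+1))).

So m_A(x) = (x + 5)^2.

m_A(x) = (x + 5)^2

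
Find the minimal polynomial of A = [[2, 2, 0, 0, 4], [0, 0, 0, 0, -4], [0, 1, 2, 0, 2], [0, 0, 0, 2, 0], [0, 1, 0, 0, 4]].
m_A(x) = (x - 2)^2

The characteristic polynomial factors as (x - 2)^5. The minimal polynomial is ∏(x - λ)^{k_λ} where k_λ is the size of the largest Jordan block at λ.

For λ = 2: rank(A - 2I) = 1, and the largest Jordan block has size 2 (the smallest k with rank((A - 2I)^k) = rank((A - 2I)^(k+1))).

So m_A(x) = (x - 2)^2.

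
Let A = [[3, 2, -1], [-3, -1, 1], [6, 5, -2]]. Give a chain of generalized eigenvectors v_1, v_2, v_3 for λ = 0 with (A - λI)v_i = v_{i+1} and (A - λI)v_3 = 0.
We seek v_1 ∈ ker(A^3) \ ker(A^2), then set v_{i+1} = A v_i.

One such chain is v_1 = [[0, 0, 1]]^T, v_2 = [[-1, 1, -2]]^T, v_3 = [[1, 0, 3]]^T. Check: A v_3 = [[0, 0, 0]]^T = 0.

v_1 = [[0, 0, 1]]^T, v_2 = [[-1, 1, -2]]^T, v_3 = [[1, 0, 3]]^T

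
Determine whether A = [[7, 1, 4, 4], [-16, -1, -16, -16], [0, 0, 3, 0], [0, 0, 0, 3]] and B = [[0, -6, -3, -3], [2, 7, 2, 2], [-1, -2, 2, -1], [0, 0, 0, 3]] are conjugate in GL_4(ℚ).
Two matrices over a field are similar if and only if they have the same invariant factors.

Both A and B have characteristic polynomial (x - 3)^4 and minimal polynomial (x - 3)^2. Computing further, both have invariant factors x - 3, x - 3, (x - 3)^2. Hence A and B are similar.

Yes.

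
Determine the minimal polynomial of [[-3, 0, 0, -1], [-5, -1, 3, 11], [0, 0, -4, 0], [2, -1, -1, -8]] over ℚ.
m_A(x) = (x + 4)^3

The characteristic polynomial factors as (x + 4)^4. The minimal polynomial is ∏(x - λ)^{k_λ} where k_λ is the size of the largest Jordan block at λ.

For λ = -4: rank(A + 4I) = 2, and the largest Jordan block has size 3 (the smallest k with rank((A + 4I)^k) = rank((A + 4I)^(k+1))).

So m_A(x) = (x + 4)^3.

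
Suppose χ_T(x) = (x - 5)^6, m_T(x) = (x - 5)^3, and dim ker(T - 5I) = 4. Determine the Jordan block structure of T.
λ = 5: algebraic multiplicity 6 (exponent in χ_T), largest block size 3 (exponent in m_T), 4 blocks (geometric multiplicity). These force block sizes [3, 1, 1, 1].

Jordan blocks: (5, 3), (5, 1), (5, 1), (5, 1)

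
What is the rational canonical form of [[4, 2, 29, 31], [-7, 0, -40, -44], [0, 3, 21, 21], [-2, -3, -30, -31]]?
R = [[0, 0, 0, -9], [1, 0, 0, 18], [0, 1, 0, -3], [0, 0, 1, -6]]

The invariant factors of A (the non-unit diagonal entries of the Smith normal form of xI - A over ℚ[x]) are (x^2 + 3x - 3)^2, each dividing the next. The characteristic polynomial is their product, (x^2 + 3x - 3)^2.

The rational canonical form is the block-diagonal matrix of companion matrices C(f_i):
R = [[0, 0, 0, -9], [1, 0, 0, 18], [0, 1, 0, -3], [0, 0, 1, -6]].

Note the characteristic polynomial does not split into linear factors over ℚ, so A has no Jordan form over ℚ; the rational canonical form exists over any field.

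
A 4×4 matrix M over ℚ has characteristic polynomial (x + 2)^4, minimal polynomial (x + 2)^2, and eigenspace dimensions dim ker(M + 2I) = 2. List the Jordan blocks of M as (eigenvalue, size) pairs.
Jordan blocks: (-2, 2), (-2, 2)

λ = -2: algebraic multiplicity 4 (exponent in χ_M), largest block size 2 (exponent in m_M), 2 blocks (geometric multiplicity). These force block sizes [2, 2].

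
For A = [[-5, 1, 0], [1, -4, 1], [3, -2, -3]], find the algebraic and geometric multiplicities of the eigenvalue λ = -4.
The characteristic polynomial is (x + 4)^3, so the factor x + 4 appears with exponent 3: the algebraic multiplicity is 3.

rank(A + 4I) = 2, so the eigenspace has dimension 3 - 2 = 1: the geometric multiplicity is 1.

Since 1 < 3, A is not diagonalizable.

algebraic multiplicity 3, geometric multiplicity 1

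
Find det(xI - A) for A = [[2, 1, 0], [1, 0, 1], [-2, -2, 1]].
χ_A(x) = (x - 1)^3

xI - A = [[x - 2, -1, 0], [-1, x, -1], [2, 2, x - 1]].

Expanding det(xI - A) along the first row:
det(xI - A) = + (x - 2)·det([[x, -1], [2, x - 1]]) - (-1)·det([[-1, -1], [2, x - 1]]) + (0)·det([[-1, x], [2, 2]]).

Evaluating gives χ_A(x) = x^3 - 3x^2 + 3x - 1 = (x - 1)^3.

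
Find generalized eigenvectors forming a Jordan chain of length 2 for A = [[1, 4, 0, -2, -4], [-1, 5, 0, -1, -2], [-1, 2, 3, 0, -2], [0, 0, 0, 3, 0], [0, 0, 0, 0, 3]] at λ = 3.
v_1 = [[1, 1, 0, 0, 0]]^T, v_2 = [[2, 1, 1, 0, 0]]^T

We seek v_1 ∈ ker((A - 3I)^2) \ ker(A - 3I), then set v_{i+1} = (A - 3I) v_i.

One such chain is v_1 = [[1, 1, 0, 0, 0]]^T, v_2 = [[2, 1, 1, 0, 0]]^T. Check: (A - 3I) v_2 = [[0, 0, 0, 0, 0]]^T = 0.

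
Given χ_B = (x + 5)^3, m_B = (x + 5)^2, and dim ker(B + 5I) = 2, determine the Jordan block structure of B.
λ = -5: algebraic multiplicity 3 (exponent in χ_B), largest block size 2 (exponent in m_B), 2 blocks (geometric multiplicity). These force block sizes [2, 1].

Jordan blocks: (-5, 2), (-5, 1)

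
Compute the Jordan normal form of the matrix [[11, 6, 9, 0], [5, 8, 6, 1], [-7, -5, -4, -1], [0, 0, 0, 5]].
The characteristic polynomial is det(xI - A) = (x - 5)^4, so the eigenvalues are 5 (algebraic multiplicity 4).

For λ = 5: rank(A - 5I) = 2, rank((A - 5I)^2) = 1, rank((A - 5I)^3) = 0. The eigenspace has dimension 4 - 2 = 2, so there are 2 Jordan blocks; the rank sequence gives block sizes [3, 1].

Assembling the blocks gives the Jordan form J above.

J = [[5, 1, 0, 0], [0, 5, 1, 0], [0, 0, 5, 0], [0, 0, 0, 5]]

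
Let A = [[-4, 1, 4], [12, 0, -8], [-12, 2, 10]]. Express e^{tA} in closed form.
e^{tA} = [[(1 - 6*t)*e^{2*t}, t*e^{2*t}, 4*t*e^{2*t}], [12*t*e^{2*t}, (1 - 2*t)*e^{2*t}, -8*t*e^{2*t}], [-12*t*e^{2*t}, 2*t*e^{2*t}, (8*t + 1)*e^{2*t}]]

A has Jordan form J = [[2, 1, 0], [0, 2, 0], [0, 0, 2]] with A = PJP^{-1}, so e^{tA} = P e^{tJ} P^{-1}.

For a Jordan block J_k(λ), e^{tJ_k(λ)} = e^{λt} · (I + tN + t^2 N^2/2! + ... + t^{k-1} N^{k-1}/(k-1)!) where N is the nilpotent superdiagonal part.

Assembling the blocks and conjugating back gives the entries of e^{tA} as shown above.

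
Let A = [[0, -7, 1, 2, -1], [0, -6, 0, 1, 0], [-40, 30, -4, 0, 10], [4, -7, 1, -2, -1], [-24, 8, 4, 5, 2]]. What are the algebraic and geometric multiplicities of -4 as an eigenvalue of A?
The characteristic polynomial is (x - 6)(x + 4)^4, so the factor x + 4 appears with exponent 4: the algebraic multiplicity is 4.

rank(A + 4I) = 3, so the eigenspace has dimension 5 - 3 = 2: the geometric multiplicity is 2.

Since 2 < 4, A is not diagonalizable.

algebraic multiplicity 4, geometric multiplicity 2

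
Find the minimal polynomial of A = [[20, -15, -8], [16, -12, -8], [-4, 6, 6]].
The characteristic polynomial factors as (x - 6)(x - 4)^2. The minimal polynomial is ∏(x - λ)^{k_λ} where k_λ is the size of the largest Jordan block at λ.

For λ = 4: rank(A - 4I) = 2, and the largest Jordan block has size 2 (the smallest k with rank((A - 4I)^k) = rank((A - 4I)^(k+1))).
For λ = 6: rank(A - 6I) = 2, and the largest Jordan block has size 1 (the smallest k with rank((A - 6I)^k) = rank((A - 6I)^(k+1))).

So m_A(x) = (x - 6)(x - 4)^2.

m_A(x) = (x - 6)(x - 4)^2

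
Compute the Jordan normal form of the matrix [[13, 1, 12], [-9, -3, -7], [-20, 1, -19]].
J = [[-3, 1, 0], [0, -3, 1], [0, 0, -3]]

The characteristic polynomial is det(xI - A) = (x + 3)^3, so the eigenvalues are -3 (algebraic multiplicity 3).

For λ = -3: rank(A + 3I) = 2, rank((A + 3I)^2) = 1, rank((A + 3I)^3) = 0. The eigenspace has dimension 3 - 2 = 1, so there is 1 Jordan block; the rank sequence gives block sizes [3].

Assembling the blocks gives the Jordan form J above.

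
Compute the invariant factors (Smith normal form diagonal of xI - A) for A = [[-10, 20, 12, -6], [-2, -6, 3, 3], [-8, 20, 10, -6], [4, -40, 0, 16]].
x - 4, (x - 4)^2(x + 2)

The Jordan structure of A has elementary divisors (x + 2), (x - 4)^2, (x - 4). Arranging the block sizes at each eigenvalue in decreasing order and taking row products gives the invariant factors.

Invariant factors (smallest first, each dividing the next): x - 4, (x - 4)^2(x + 2).

Check: the last factor (x - 4)^2(x + 2) is the minimal polynomial, and the product (x - 4)^3(x + 2) is the characteristic polynomial.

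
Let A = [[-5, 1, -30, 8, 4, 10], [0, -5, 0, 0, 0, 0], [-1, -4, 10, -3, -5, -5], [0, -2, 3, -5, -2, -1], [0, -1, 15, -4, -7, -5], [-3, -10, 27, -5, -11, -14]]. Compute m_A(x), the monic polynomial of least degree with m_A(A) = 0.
The characteristic polynomial factors as (x + 3)^2(x + 5)^4. The minimal polynomial is ∏(x - λ)^{k_λ} where k_λ is the size of the largest Jordan block at λ.

For λ = -5: rank(A + 5I) = 4, and the largest Jordan block has size 2 (the smallest k with rank((A + 5I)^k) = rank((A + 5I)^(k+1))).
For λ = -3: rank(A + 3I) = 5, and the largest Jordan block has size 2 (the smallest k with rank((A + 3I)^k) = rank((A + 3I)^(k+1))).

So m_A(x) = (x + 3)^2(x + 5)^2.

m_A(x) = (x + 3)^2(x + 5)^2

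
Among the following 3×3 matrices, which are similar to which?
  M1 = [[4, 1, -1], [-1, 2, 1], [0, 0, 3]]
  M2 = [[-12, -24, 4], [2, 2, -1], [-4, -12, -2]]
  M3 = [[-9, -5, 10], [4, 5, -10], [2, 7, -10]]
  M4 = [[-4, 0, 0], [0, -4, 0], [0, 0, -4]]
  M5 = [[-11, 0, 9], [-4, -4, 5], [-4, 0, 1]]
4 classes: {M1}, {M2}, {M3, M5}, {M4}

Characteristic polynomials: χ_{M1} = (x - 3)^3, χ_{M2} = (x + 4)^3, χ_{M3} = (x + 4)(x + 5)^2, χ_{M4} = (x + 4)^3, χ_{M5} = (x + 4)(x + 5)^2.

{M1}: invariant factors x - 3, (x - 3)^2.

{M2}: invariant factors x + 4, (x + 4)^2.

{M3, M5}: invariant factors (x + 4)(x + 5)^2.

{M4}: invariant factors x + 4, x + 4, x + 4.

Matrices are similar if and only if their invariant-factor lists agree; the partition into similarity classes is {M1}, {M2}, {M3, M5}, {M4}.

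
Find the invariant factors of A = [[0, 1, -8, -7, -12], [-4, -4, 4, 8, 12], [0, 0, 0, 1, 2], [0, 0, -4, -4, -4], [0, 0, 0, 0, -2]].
x + 2, (x + 2)^2, (x + 2)^2

The Jordan structure of A has elementary divisors (x + 2)^2, (x + 2)^2, (x + 2). Arranging the block sizes at each eigenvalue in decreasing order and taking row products gives the invariant factors.

Invariant factors (smallest first, each dividing the next): x + 2, (x + 2)^2, (x + 2)^2.

Check: the last factor (x + 2)^2 is the minimal polynomial, and the product (x + 2)^5 is the characteristic polynomial.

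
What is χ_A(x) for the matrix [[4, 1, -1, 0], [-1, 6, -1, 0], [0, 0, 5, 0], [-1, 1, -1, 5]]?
xI - A = [[x - 4, -1, 1, 0], [1, x - 6, 1, 0], [0, 0, x - 5, 0], [1, -1, 1, x - 5]].

Expanding det(xI - A) along the first row:
det(xI - A) = + (x - 4)·det([[x - 6, 1, 0], [0, x - 5, 0], [-1, 1, x - 5]]) - (-1)·det([[1, 1, 0], [0, x - 5, 0], [1, 1, x - 5]]) + (1)·det([[1, x - 6, 0], [0, 0, 0], [1, -1, x - 5]]) - (0)·det([[1, x - 6, 1], [0, 0, x - 5], [1, -1, 1]]).

Evaluating gives χ_A(x) = x^4 - 20x^3 + 150x^2 - 500x + 625 = (x - 5)^4.

χ_A(x) = (x - 5)^4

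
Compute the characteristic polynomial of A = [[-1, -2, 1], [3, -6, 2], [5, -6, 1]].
χ_A(x) = (x + 2)^3

xI - A = [[x + 1, 2, -1], [-3, x + 6, -2], [-5, 6, x - 1]].

Expanding det(xI - A) along the first row:
det(xI - A) = + (x + 1)·det([[x + 6, -2], [6, x - 1]]) - (2)·det([[-3, -2], [-5, x - 1]]) + (-1)·det([[-3, x + 6], [-5, 6]]).

Evaluating gives χ_A(x) = x^3 + 6x^2 + 12x + 8 = (x + 2)^3.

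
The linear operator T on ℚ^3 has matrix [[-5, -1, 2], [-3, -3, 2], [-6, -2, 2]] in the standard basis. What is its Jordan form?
J = [[-2, 1, 0], [0, -2, 0], [0, 0, -2]]

The characteristic polynomial is det(xI - A) = (x + 2)^3, so the eigenvalues are -2 (algebraic multiplicity 3).

For λ = -2: rank(A + 2I) = 1, rank((A + 2I)^2) = 0. The eigenspace has dimension 3 - 1 = 2, so there are 2 Jordan blocks; the rank sequence gives block sizes [2, 1].

Assembling the blocks gives the Jordan form J above.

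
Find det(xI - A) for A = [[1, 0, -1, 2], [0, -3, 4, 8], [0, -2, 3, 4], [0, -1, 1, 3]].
χ_A(x) = (x - 1)^4

xI - A = [[x - 1, 0, 1, -2], [0, x + 3, -4, -8], [0, 2, x - 3, -4], [0, 1, -1, x - 3]].

Expanding det(xI - A) along the first row:
det(xI - A) = + (x - 1)·det([[x + 3, -4, -8], [2, x - 3, -4], [1, -1, x - 3]]) - (0)·det([[0, -4, -8], [0, x - 3, -4], [0, -1, x - 3]]) + (1)·det([[0, x + 3, -8], [0, 2, -4], [0, 1, x - 3]]) - (-2)·det([[0, x + 3, -4], [0, 2, x - 3], [0, 1, -1]]).

Evaluating gives χ_A(x) = x^4 - 4x^3 + 6x^2 - 4x + 1 = (x - 1)^4.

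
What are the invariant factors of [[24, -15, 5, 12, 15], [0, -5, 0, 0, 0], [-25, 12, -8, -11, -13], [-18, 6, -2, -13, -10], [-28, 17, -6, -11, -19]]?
x + 5, (x + 3)^2(x + 5)^2

The Jordan structure of A has elementary divisors (x + 5)^2, (x + 5), (x + 3)^2. Arranging the block sizes at each eigenvalue in decreasing order and taking row products gives the invariant factors.

Invariant factors (smallest first, each dividing the next): x + 5, (x + 3)^2(x + 5)^2.

Check: the last factor (x + 3)^2(x + 5)^2 is the minimal polynomial, and the product (x + 3)^2(x + 5)^3 is the characteristic polynomial.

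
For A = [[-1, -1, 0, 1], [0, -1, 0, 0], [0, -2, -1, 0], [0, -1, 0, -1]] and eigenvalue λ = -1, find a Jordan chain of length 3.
We seek v_1 ∈ ker((A + I)^3) \ ker((A + I)^2), then set v_{i+1} = (A + I) v_i.

One such chain is v_1 = [[2, -1, 2, -1]]^T, v_2 = [[0, 0, 2, 1]]^T, v_3 = [[1, 0, 0, 0]]^T. Check: (A + I) v_3 = [[0, 0, 0, 0]]^T = 0.

v_1 = [[2, -1, 2, -1]]^T, v_2 = [[0, 0, 2, 1]]^T, v_3 = [[1, 0, 0, 0]]^T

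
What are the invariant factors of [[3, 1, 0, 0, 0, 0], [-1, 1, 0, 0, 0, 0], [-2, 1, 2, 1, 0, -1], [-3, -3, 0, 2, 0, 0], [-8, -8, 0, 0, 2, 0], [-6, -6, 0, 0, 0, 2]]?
x - 2, x - 2, (x - 2)^2, (x - 2)^2

The Jordan structure of A has elementary divisors (x - 2)^2, (x - 2)^2, (x - 2), (x - 2). Arranging the block sizes at each eigenvalue in decreasing order and taking row products gives the invariant factors.

Invariant factors (smallest first, each dividing the next): x - 2, x - 2, (x - 2)^2, (x - 2)^2.

Check: the last factor (x - 2)^2 is the minimal polynomial, and the product (x - 2)^6 is the characteristic polynomial.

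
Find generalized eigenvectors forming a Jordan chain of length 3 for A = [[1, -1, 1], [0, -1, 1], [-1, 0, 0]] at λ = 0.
We seek v_1 ∈ ker(A^3) \ ker(A^2), then set v_{i+1} = A v_i.

One such chain is v_1 = [[-2, 1, 2]]^T, v_2 = [[-1, 1, 2]]^T, v_3 = [[0, 1, 1]]^T. Check: A v_3 = [[0, 0, 0]]^T = 0.

v_1 = [[-2, 1, 2]]^T, v_2 = [[-1, 1, 2]]^T, v_3 = [[0, 1, 1]]^T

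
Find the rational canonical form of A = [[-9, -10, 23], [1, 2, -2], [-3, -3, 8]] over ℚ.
The invariant factors of A (the non-unit diagonal entries of the Smith normal form of xI - A over ℚ[x]) are (x - 1)^2(x + 1), each dividing the next. The characteristic polynomial is their product, (x - 1)^2(x + 1).

The rational canonical form is the block-diagonal matrix of companion matrices C(f_i):
R = [[0, 0, -1], [1, 0, 1], [0, 1, 1]].

R = [[0, 0, -1], [1, 0, 1], [0, 1, 1]]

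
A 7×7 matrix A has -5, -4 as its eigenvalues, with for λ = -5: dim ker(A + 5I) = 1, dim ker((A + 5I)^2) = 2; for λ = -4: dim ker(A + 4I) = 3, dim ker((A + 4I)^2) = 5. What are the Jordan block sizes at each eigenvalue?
Jordan blocks: (-5, 2), (-4, 2), (-4, 2), (-4, 1)

λ = -5: successive nullity increments [1, 1] count blocks of size ≥ k; block sizes are [2].
λ = -4: successive nullity increments [3, 2] count blocks of size ≥ k; block sizes are [2, 2, 1].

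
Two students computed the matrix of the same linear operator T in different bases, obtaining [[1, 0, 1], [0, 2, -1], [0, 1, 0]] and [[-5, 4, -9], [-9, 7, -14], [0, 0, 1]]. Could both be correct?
Two matrices over a field are similar if and only if they have the same invariant factors.

Both A and B have characteristic polynomial (x - 1)^3 and minimal polynomial (x - 1)^3. Computing further, both have invariant factors (x - 1)^3. Hence A and B are similar.

Yes.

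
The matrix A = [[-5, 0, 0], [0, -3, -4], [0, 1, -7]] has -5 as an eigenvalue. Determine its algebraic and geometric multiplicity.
algebraic multiplicity 3, geometric multiplicity 2

The characteristic polynomial is (x + 5)^3, so the factor x + 5 appears with exponent 3: the algebraic multiplicity is 3.

rank(A + 5I) = 1, so the eigenspace has dimension 3 - 1 = 2: the geometric multiplicity is 2.

Since 2 < 3, A is not diagonalizable.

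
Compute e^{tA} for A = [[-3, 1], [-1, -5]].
e^{tA} = [[(t + 1)*e^{-4*t}, t*e^{-4*t}], [-t*e^{-4*t}, (1 - t)*e^{-4*t}]]

A has Jordan form J = [[-4, 1], [0, -4]] with A = PJP^{-1}, so e^{tA} = P e^{tJ} P^{-1}.

For a Jordan block J_k(λ), e^{tJ_k(λ)} = e^{λt} · (I + tN + t^2 N^2/2! + ... + t^{k-1} N^{k-1}/(k-1)!) where N is the nilpotent superdiagonal part.

Assembling the blocks and conjugating back gives the entries of e^{tA} as shown above.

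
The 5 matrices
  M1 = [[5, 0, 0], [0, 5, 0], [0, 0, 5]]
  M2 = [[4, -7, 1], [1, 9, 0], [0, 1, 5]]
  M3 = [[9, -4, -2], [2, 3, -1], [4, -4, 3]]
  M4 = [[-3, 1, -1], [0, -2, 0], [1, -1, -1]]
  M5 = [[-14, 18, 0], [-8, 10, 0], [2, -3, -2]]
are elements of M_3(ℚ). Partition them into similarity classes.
Characteristic polynomials: χ_{M1} = (x - 5)^3, χ_{M2} = (x - 6)^3, χ_{M3} = (x - 5)^3, χ_{M4} = (x + 2)^3, χ_{M5} = (x + 2)^3.

{M1}: invariant factors x - 5, x - 5, x - 5.

{M2}: invariant factors (x - 6)^3.

{M3}: invariant factors x - 5, (x - 5)^2.

{M4, M5}: invariant factors x + 2, (x + 2)^2.

Matrices are similar if and only if their invariant-factor lists agree; the partition into similarity classes is {M1}, {M2}, {M3}, {M4, M5}.

4 classes: {M1}, {M2}, {M3}, {M4, M5}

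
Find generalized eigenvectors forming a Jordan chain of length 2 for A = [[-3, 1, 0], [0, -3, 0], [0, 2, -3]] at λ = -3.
v_1 = [[-1, 1, 1]]^T, v_2 = [[1, 0, 2]]^T

We seek v_1 ∈ ker((A + 3I)^2) \ ker(A + 3I), then set v_{i+1} = (A + 3I) v_i.

One such chain is v_1 = [[-1, 1, 1]]^T, v_2 = [[1, 0, 2]]^T. Check: (A + 3I) v_2 = [[0, 0, 0]]^T = 0.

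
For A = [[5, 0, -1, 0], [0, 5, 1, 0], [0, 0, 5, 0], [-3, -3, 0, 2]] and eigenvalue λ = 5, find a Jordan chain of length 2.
We seek v_1 ∈ ker((A - 5I)^2) \ ker(A - 5I), then set v_{i+1} = (A - 5I) v_i.

One such chain is v_1 = [[-1, 1, 1, 0]]^T, v_2 = [[-1, 1, 0, 0]]^T. Check: (A - 5I) v_2 = [[0, 0, 0, 0]]^T = 0.

v_1 = [[-1, 1, 1, 0]]^T, v_2 = [[-1, 1, 0, 0]]^T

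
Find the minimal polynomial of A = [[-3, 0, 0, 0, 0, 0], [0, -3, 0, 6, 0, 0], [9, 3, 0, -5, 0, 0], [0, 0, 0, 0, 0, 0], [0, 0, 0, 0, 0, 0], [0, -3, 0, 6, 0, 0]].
The characteristic polynomial factors as x^4(x + 3)^2. The minimal polynomial is ∏(x - λ)^{k_λ} where k_λ is the size of the largest Jordan block at λ.

For λ = -3: rank(A + 3I) = 4, and the largest Jordan block has size 1 (the smallest k with rank((A + 3I)^k) = rank((A + 3I)^(k+1))).
For λ = 0: rank(A) = 3, and the largest Jordan block has size 2 (the smallest k with rank(A^k) = rank(A^(k+1))).

So m_A(x) = x^2(x + 3).

m_A(x) = x^2(x + 3)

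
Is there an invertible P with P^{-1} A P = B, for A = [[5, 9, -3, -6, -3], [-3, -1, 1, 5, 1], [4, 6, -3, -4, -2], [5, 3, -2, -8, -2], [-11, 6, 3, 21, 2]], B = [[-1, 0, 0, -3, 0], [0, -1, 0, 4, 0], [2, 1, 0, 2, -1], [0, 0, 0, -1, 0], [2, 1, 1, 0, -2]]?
Yes.

Two matrices over a field are similar if and only if they have the same invariant factors.

Both A and B have characteristic polynomial (x + 1)^5 and minimal polynomial (x + 1)^2. Computing further, both have invariant factors x + 1, (x + 1)^2, (x + 1)^2. Hence A and B are similar.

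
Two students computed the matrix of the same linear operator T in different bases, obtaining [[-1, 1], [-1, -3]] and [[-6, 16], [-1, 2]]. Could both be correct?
Two matrices over a field are similar if and only if they have the same invariant factors.

Both A and B have characteristic polynomial (x + 2)^2 and minimal polynomial (x + 2)^2. Computing further, both have invariant factors (x + 2)^2. Hence A and B are similar.

Yes.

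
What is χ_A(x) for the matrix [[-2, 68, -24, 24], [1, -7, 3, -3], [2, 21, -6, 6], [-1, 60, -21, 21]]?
χ_A(x) = x^3(x - 6)

xI - A = [[x + 2, -68, 24, -24], [-1, x + 7, -3, 3], [-2, -21, x + 6, -6], [1, -60, 21, x - 21]].

Expanding det(xI - A) along the first row:
det(xI - A) = + (x + 2)·det([[x + 7, -3, 3], [-21, x + 6, -6], [-60, 21, x - 21]]) - (-68)·det([[-1, -3, 3], [-2, x + 6, -6], [1, 21, x - 21]]) + (24)·det([[-1, x + 7, 3], [-2, -21, -6], [1, -60, x - 21]]) - (-24)·det([[-1, x + 7, -3], [-2, -21, x + 6], [1, -60, 21]]).

Evaluating gives χ_A(x) = x^4 - 6x^3 = x^3(x - 6).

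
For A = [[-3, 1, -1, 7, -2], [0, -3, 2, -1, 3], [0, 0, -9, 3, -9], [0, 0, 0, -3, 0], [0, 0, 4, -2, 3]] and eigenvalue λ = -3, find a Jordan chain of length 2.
We seek v_1 ∈ ker((A + 3I)^2) \ ker(A + 3I), then set v_{i+1} = (A + 3I) v_i.

One such chain is v_1 = [[0, 1, 0, 0, 0]]^T, v_2 = [[1, 0, 0, 0, 0]]^T. Check: (A + 3I) v_2 = [[0, 0, 0, 0, 0]]^T = 0.

v_1 = [[0, 1, 0, 0, 0]]^T, v_2 = [[1, 0, 0, 0, 0]]^T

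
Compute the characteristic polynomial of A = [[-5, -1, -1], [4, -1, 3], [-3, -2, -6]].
xI - A = [[x + 5, 1, 1], [-4, x + 1, -3], [3, 2, x + 6]].

Expanding det(xI - A) along the first row:
det(xI - A) = + (x + 5)·det([[x + 1, -3], [2, x + 6]]) - (1)·det([[-4, -3], [3, x + 6]]) + (1)·det([[-4, x + 1], [3, 2]]).

Evaluating gives χ_A(x) = x^3 + 12x^2 + 48x + 64 = (x + 4)^3.

χ_A(x) = (x + 4)^3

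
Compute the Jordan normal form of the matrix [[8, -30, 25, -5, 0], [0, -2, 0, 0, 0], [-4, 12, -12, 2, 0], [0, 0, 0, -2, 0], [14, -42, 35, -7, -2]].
The characteristic polynomial is det(xI - A) = (x + 2)^5, so the eigenvalues are -2 (algebraic multiplicity 5).

For λ = -2: rank(A + 2I) = 1, rank((A + 2I)^2) = 0. The eigenspace has dimension 5 - 1 = 4, so there are 4 Jordan blocks; the rank sequence gives block sizes [2, 1, 1, 1].

Assembling the blocks gives the Jordan form J above.

J = [[-2, 1, 0, 0, 0], [0, -2, 0, 0, 0], [0, 0, -2, 0, 0], [0, 0, 0, -2, 0], [0, 0, 0, 0, -2]]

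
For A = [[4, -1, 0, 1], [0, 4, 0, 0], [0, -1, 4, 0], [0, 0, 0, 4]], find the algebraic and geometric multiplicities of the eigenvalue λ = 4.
algebraic multiplicity 4, geometric multiplicity 2

The characteristic polynomial is (x - 4)^4, so the factor x - 4 appears with exponent 4: the algebraic multiplicity is 4.

rank(A - 4I) = 2, so the eigenspace has dimension 4 - 2 = 2: the geometric multiplicity is 2.

Since 2 < 4, A is not diagonalizable.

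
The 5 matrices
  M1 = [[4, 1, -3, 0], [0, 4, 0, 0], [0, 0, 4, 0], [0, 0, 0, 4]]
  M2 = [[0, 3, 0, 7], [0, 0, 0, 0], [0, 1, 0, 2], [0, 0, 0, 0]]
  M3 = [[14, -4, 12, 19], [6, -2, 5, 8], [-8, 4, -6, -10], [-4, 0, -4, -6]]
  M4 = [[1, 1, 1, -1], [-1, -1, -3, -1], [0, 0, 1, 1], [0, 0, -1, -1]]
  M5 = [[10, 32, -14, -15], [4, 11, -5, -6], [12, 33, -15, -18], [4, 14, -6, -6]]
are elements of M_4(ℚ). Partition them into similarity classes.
2 classes: {M1}, {M2, M3, M4, M5}

Characteristic polynomials: χ_{M1} = (x - 4)^4, χ_{M2} = x^4, χ_{M3} = x^4, χ_{M4} = x^4, χ_{M5} = x^4.

{M1}: invariant factors x - 4, x - 4, (x - 4)^2.

{M2, M3, M4, M5}: invariant factors x^2, x^2.

Matrices are similar if and only if their invariant-factor lists agree; the partition into similarity classes is {M1}, {M2, M3, M4, M5}.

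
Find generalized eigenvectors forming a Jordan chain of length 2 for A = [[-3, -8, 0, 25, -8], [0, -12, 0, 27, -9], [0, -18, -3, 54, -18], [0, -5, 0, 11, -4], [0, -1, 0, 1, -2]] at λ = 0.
We seek v_1 ∈ ker(A^2) \ ker(A), then set v_{i+1} = A v_i.

One such chain is v_1 = [[-1, -1, -2, 0, 1]]^T, v_2 = [[3, 3, 6, 1, -1]]^T. Check: A v_2 = [[0, 0, 0, 0, 0]]^T = 0.

v_1 = [[-1, -1, -2, 0, 1]]^T, v_2 = [[3, 3, 6, 1, -1]]^T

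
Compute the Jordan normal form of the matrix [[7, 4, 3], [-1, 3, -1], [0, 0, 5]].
The characteristic polynomial is det(xI - A) = (x - 5)^3, so the eigenvalues are 5 (algebraic multiplicity 3).

For λ = 5: rank(A - 5I) = 2, rank((A - 5I)^2) = 1, rank((A - 5I)^3) = 0. The eigenspace has dimension 3 - 2 = 1, so there is 1 Jordan block; the rank sequence gives block sizes [3].

Assembling the blocks gives the Jordan form J above.

J = [[5, 1, 0], [0, 5, 1], [0, 0, 5]]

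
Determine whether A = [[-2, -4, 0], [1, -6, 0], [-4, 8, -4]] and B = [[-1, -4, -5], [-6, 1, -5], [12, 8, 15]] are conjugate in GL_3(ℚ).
trace(A) = -12 but trace(B) = 15. The trace is a similarity invariant, so A and B are not similar.

No.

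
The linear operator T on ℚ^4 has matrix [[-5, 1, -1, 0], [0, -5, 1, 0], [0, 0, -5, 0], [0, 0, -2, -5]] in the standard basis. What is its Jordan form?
J = [[-5, 1, 0, 0], [0, -5, 1, 0], [0, 0, -5, 0], [0, 0, 0, -5]]

The characteristic polynomial is det(xI - A) = (x + 5)^4, so the eigenvalues are -5 (algebraic multiplicity 4).

For λ = -5: rank(A + 5I) = 2, rank((A + 5I)^2) = 1, rank((A + 5I)^3) = 0. The eigenspace has dimension 4 - 2 = 2, so there are 2 Jordan blocks; the rank sequence gives block sizes [3, 1].

Assembling the blocks gives the Jordan form J above.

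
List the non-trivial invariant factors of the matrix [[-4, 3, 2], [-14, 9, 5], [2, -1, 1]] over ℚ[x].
The Jordan structure of A has elementary divisors (x - 2)^3. Arranging the block sizes at each eigenvalue in decreasing order and taking row products gives the invariant factors.

Invariant factors (smallest first, each dividing the next): (x - 2)^3.

Check: the last factor (x - 2)^3 is the minimal polynomial, and the product (x - 2)^3 is the characteristic polynomial.

(x - 2)^3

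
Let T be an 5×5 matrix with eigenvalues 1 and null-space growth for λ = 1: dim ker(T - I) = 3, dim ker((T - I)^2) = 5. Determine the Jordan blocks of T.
Jordan blocks: (1, 2), (1, 2), (1, 1)

λ = 1: successive nullity increments [3, 2] count blocks of size ≥ k; block sizes are [2, 2, 1].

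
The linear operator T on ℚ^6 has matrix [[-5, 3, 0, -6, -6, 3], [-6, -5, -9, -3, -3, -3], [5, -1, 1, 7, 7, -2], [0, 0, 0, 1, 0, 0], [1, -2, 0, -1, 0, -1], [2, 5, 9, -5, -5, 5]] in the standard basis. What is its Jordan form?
J = [[-2, 1, 0, 0, 0, 0], [0, -2, 0, 0, 0, 0], [0, 0, -2, 0, 0, 0], [0, 0, 0, 1, 0, 0], [0, 0, 0, 0, 1, 0], [0, 0, 0, 0, 0, 1]]

The characteristic polynomial is det(xI - A) = (x - 1)^3(x + 2)^3, so the eigenvalues are -2 (algebraic multiplicity 3), 1 (algebraic multiplicity 3).

For λ = -2: rank(A + 2I) = 4, rank((A + 2I)^2) = 3. The eigenspace has dimension 6 - 4 = 2, so there are 2 Jordan blocks; the rank sequence gives block sizes [2, 1].

For λ = 1: rank(A - I) = 3. The eigenspace has dimension 6 - 3 = 3, so there are 3 Jordan blocks; the rank sequence gives block sizes [1, 1, 1].

Assembling the blocks gives the Jordan form J above.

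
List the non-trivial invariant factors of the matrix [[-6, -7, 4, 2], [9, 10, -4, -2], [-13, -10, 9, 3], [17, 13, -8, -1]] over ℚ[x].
(x - 3)^2, (x - 3)^2

The Jordan structure of A has elementary divisors (x - 3)^2, (x - 3)^2. Arranging the block sizes at each eigenvalue in decreasing order and taking row products gives the invariant factors.

Invariant factors (smallest first, each dividing the next): (x - 3)^2, (x - 3)^2.

Check: the last factor (x - 3)^2 is the minimal polynomial, and the product (x - 3)^4 is the characteristic polynomial.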